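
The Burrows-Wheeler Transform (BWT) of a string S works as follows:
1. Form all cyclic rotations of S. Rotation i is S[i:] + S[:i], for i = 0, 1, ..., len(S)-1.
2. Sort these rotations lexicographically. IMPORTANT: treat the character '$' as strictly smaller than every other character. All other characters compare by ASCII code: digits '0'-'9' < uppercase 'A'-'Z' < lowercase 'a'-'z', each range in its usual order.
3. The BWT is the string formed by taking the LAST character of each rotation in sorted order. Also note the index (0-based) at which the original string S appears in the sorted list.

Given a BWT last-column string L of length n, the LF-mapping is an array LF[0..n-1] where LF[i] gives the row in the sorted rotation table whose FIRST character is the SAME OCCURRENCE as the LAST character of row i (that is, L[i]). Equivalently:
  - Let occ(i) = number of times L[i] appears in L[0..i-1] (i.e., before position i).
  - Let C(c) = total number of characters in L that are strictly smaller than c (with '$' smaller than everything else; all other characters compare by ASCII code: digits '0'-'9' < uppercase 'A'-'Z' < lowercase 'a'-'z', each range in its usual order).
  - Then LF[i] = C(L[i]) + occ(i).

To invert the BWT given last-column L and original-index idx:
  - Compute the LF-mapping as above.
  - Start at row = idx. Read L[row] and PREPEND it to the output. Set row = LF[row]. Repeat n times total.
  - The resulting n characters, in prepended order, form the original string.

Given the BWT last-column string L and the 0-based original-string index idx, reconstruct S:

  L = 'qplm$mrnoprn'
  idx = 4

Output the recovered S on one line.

LF mapping: 9 7 1 2 0 3 10 4 6 8 11 5
Walk LF starting at row 4, prepending L[row]:
  step 1: row=4, L[4]='$', prepend. Next row=LF[4]=0
  step 2: row=0, L[0]='q', prepend. Next row=LF[0]=9
  step 3: row=9, L[9]='p', prepend. Next row=LF[9]=8
  step 4: row=8, L[8]='o', prepend. Next row=LF[8]=6
  step 5: row=6, L[6]='r', prepend. Next row=LF[6]=10
  step 6: row=10, L[10]='r', prepend. Next row=LF[10]=11
  step 7: row=11, L[11]='n', prepend. Next row=LF[11]=5
  step 8: row=5, L[5]='m', prepend. Next row=LF[5]=3
  step 9: row=3, L[3]='m', prepend. Next row=LF[3]=2
  step 10: row=2, L[2]='l', prepend. Next row=LF[2]=1
  step 11: row=1, L[1]='p', prepend. Next row=LF[1]=7
  step 12: row=7, L[7]='n', prepend. Next row=LF[7]=4
Reversed output: nplmmnrropq$

Answer: nplmmnrropq$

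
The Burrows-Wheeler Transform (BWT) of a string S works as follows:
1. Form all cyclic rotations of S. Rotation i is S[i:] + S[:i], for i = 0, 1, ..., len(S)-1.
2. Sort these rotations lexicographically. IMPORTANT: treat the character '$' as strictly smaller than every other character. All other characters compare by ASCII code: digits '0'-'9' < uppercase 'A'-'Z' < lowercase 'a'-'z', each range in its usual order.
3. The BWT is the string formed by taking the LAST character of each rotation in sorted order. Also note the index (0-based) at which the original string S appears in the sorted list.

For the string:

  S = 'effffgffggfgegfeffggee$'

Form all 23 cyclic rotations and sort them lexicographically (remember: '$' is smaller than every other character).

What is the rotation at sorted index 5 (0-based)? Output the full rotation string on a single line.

Answer: egfeffggee$effffgffggfg

Derivation:
All 23 rotations (rotation i = S[i:]+S[:i]):
  rot[0] = effffgffggfgegfeffggee$
  rot[1] = ffffgffggfgegfeffggee$e
  rot[2] = fffgffggfgegfeffggee$ef
  rot[3] = ffgffggfgegfeffggee$eff
  rot[4] = fgffggfgegfeffggee$efff
  rot[5] = gffggfgegfeffggee$effff
  rot[6] = ffggfgegfeffggee$effffg
  rot[7] = fggfgegfeffggee$effffgf
  rot[8] = ggfgegfeffggee$effffgff
  rot[9] = gfgegfeffggee$effffgffg
  rot[10] = fgegfeffggee$effffgffgg
  rot[11] = gegfeffggee$effffgffggf
  rot[12] = egfeffggee$effffgffggfg
  rot[13] = gfeffggee$effffgffggfge
  rot[14] = feffggee$effffgffggfgeg
  rot[15] = effggee$effffgffggfgegf
  rot[16] = ffggee$effffgffggfgegfe
  rot[17] = fggee$effffgffggfgegfef
  rot[18] = ggee$effffgffggfgegfeff
  rot[19] = gee$effffgffggfgegfeffg
  rot[20] = ee$effffgffggfgegfeffgg
  rot[21] = e$effffgffggfgegfeffgge
  rot[22] = $effffgffggfgegfeffggee
Sorted (with $ < everything):
  sorted[0] = $effffgffggfgegfeffggee
  sorted[1] = e$effffgffggfgegfeffgge
  sorted[2] = ee$effffgffggfgegfeffgg
  sorted[3] = effffgffggfgegfeffggee$
  sorted[4] = effggee$effffgffggfgegf
  sorted[5] = egfeffggee$effffgffggfg
  sorted[6] = feffggee$effffgffggfgeg
  sorted[7] = ffffgffggfgegfeffggee$e
  sorted[8] = fffgffggfgegfeffggee$ef
  sorted[9] = ffgffggfgegfeffggee$eff
  sorted[10] = ffggee$effffgffggfgegfe
  sorted[11] = ffggfgegfeffggee$effffg
  sorted[12] = fgegfeffggee$effffgffgg
  sorted[13] = fgffggfgegfeffggee$efff
  sorted[14] = fggee$effffgffggfgegfef
  sorted[15] = fggfgegfeffggee$effffgf
  sorted[16] = gee$effffgffggfgegfeffg
  sorted[17] = gegfeffggee$effffgffggf
  sorted[18] = gfeffggee$effffgffggfge
  sorted[19] = gffggfgegfeffggee$effff
  sorted[20] = gfgegfeffggee$effffgffg
  sorted[21] = ggee$effffgffggfgegfeff
  sorted[22] = ggfgegfeffggee$effffgff
sorted[5] = egfeffggee$effffgffggfg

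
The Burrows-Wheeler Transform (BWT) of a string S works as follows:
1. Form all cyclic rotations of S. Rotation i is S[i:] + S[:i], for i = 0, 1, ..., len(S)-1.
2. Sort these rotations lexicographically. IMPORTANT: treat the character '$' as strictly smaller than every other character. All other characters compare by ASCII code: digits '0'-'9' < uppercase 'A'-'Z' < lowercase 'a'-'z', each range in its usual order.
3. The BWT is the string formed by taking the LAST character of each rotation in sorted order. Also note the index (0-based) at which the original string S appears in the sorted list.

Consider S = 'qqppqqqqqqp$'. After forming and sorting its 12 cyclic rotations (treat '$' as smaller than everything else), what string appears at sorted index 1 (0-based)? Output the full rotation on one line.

All 12 rotations (rotation i = S[i:]+S[:i]):
  rot[0] = qqppqqqqqqp$
  rot[1] = qppqqqqqqp$q
  rot[2] = ppqqqqqqp$qq
  rot[3] = pqqqqqqp$qqp
  rot[4] = qqqqqqp$qqpp
  rot[5] = qqqqqp$qqppq
  rot[6] = qqqqp$qqppqq
  rot[7] = qqqp$qqppqqq
  rot[8] = qqp$qqppqqqq
  rot[9] = qp$qqppqqqqq
  rot[10] = p$qqppqqqqqq
  rot[11] = $qqppqqqqqqp
Sorted (with $ < everything):
  sorted[0] = $qqppqqqqqqp
  sorted[1] = p$qqppqqqqqq
  sorted[2] = ppqqqqqqp$qq
  sorted[3] = pqqqqqqp$qqp
  sorted[4] = qp$qqppqqqqq
  sorted[5] = qppqqqqqqp$q
  sorted[6] = qqp$qqppqqqq
  sorted[7] = qqppqqqqqqp$
  sorted[8] = qqqp$qqppqqq
  sorted[9] = qqqqp$qqppqq
  sorted[10] = qqqqqp$qqppq
  sorted[11] = qqqqqqp$qqpp
sorted[1] = p$qqppqqqqqq

Answer: p$qqppqqqqqq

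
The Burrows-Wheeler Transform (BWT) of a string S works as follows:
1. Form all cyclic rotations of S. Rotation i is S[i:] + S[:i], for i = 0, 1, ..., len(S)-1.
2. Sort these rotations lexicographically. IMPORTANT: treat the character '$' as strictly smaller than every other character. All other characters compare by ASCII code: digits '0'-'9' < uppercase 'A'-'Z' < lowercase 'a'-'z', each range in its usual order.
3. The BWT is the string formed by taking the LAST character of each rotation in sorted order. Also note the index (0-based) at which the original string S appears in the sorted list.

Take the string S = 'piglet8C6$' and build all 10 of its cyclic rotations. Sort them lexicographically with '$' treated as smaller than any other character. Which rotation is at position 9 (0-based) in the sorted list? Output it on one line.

Answer: t8C6$pigle

Derivation:
All 10 rotations (rotation i = S[i:]+S[:i]):
  rot[0] = piglet8C6$
  rot[1] = iglet8C6$p
  rot[2] = glet8C6$pi
  rot[3] = let8C6$pig
  rot[4] = et8C6$pigl
  rot[5] = t8C6$pigle
  rot[6] = 8C6$piglet
  rot[7] = C6$piglet8
  rot[8] = 6$piglet8C
  rot[9] = $piglet8C6
Sorted (with $ < everything):
  sorted[0] = $piglet8C6
  sorted[1] = 6$piglet8C
  sorted[2] = 8C6$piglet
  sorted[3] = C6$piglet8
  sorted[4] = et8C6$pigl
  sorted[5] = glet8C6$pi
  sorted[6] = iglet8C6$p
  sorted[7] = let8C6$pig
  sorted[8] = piglet8C6$
  sorted[9] = t8C6$pigle
sorted[9] = t8C6$pigle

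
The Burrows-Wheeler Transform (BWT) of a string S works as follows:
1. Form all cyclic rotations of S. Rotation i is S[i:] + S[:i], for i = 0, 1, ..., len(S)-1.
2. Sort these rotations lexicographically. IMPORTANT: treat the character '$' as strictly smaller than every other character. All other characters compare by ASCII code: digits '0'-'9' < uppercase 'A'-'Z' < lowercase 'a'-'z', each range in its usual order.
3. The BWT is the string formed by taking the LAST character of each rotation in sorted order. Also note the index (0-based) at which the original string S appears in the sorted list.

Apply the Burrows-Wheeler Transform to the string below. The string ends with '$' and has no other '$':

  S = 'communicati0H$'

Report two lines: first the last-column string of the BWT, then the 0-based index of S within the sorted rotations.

All 14 rotations (rotation i = S[i:]+S[:i]):
  rot[0] = communicati0H$
  rot[1] = ommunicati0H$c
  rot[2] = mmunicati0H$co
  rot[3] = municati0H$com
  rot[4] = unicati0H$comm
  rot[5] = nicati0H$commu
  rot[6] = icati0H$commun
  rot[7] = cati0H$communi
  rot[8] = ati0H$communic
  rot[9] = ti0H$communica
  rot[10] = i0H$communicat
  rot[11] = 0H$communicati
  rot[12] = H$communicati0
  rot[13] = $communicati0H
Sorted (with $ < everything):
  sorted[0] = $communicati0H  (last char: 'H')
  sorted[1] = 0H$communicati  (last char: 'i')
  sorted[2] = H$communicati0  (last char: '0')
  sorted[3] = ati0H$communic  (last char: 'c')
  sorted[4] = cati0H$communi  (last char: 'i')
  sorted[5] = communicati0H$  (last char: '$')
  sorted[6] = i0H$communicat  (last char: 't')
  sorted[7] = icati0H$commun  (last char: 'n')
  sorted[8] = mmunicati0H$co  (last char: 'o')
  sorted[9] = municati0H$com  (last char: 'm')
  sorted[10] = nicati0H$commu  (last char: 'u')
  sorted[11] = ommunicati0H$c  (last char: 'c')
  sorted[12] = ti0H$communica  (last char: 'a')
  sorted[13] = unicati0H$comm  (last char: 'm')
Last column: Hi0ci$tnomucam
Original string S is at sorted index 5

Answer: Hi0ci$tnomucam
5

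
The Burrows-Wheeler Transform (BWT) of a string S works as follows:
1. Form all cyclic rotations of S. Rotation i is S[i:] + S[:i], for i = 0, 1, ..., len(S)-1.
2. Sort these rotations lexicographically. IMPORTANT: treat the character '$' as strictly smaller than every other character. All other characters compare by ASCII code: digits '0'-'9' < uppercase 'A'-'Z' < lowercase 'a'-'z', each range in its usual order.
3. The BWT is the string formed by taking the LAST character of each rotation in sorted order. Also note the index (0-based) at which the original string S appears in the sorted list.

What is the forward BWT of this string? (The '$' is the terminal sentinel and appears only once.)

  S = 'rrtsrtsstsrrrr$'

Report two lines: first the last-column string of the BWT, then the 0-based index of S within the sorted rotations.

Answer: rrrrs$rstttssrr
5

Derivation:
All 15 rotations (rotation i = S[i:]+S[:i]):
  rot[0] = rrtsrtsstsrrrr$
  rot[1] = rtsrtsstsrrrr$r
  rot[2] = tsrtsstsrrrr$rr
  rot[3] = srtsstsrrrr$rrt
  rot[4] = rtsstsrrrr$rrts
  rot[5] = tsstsrrrr$rrtsr
  rot[6] = sstsrrrr$rrtsrt
  rot[7] = stsrrrr$rrtsrts
  rot[8] = tsrrrr$rrtsrtss
  rot[9] = srrrr$rrtsrtsst
  rot[10] = rrrr$rrtsrtssts
  rot[11] = rrr$rrtsrtsstsr
  rot[12] = rr$rrtsrtsstsrr
  rot[13] = r$rrtsrtsstsrrr
  rot[14] = $rrtsrtsstsrrrr
Sorted (with $ < everything):
  sorted[0] = $rrtsrtsstsrrrr  (last char: 'r')
  sorted[1] = r$rrtsrtsstsrrr  (last char: 'r')
  sorted[2] = rr$rrtsrtsstsrr  (last char: 'r')
  sorted[3] = rrr$rrtsrtsstsr  (last char: 'r')
  sorted[4] = rrrr$rrtsrtssts  (last char: 's')
  sorted[5] = rrtsrtsstsrrrr$  (last char: '$')
  sorted[6] = rtsrtsstsrrrr$r  (last char: 'r')
  sorted[7] = rtsstsrrrr$rrts  (last char: 's')
  sorted[8] = srrrr$rrtsrtsst  (last char: 't')
  sorted[9] = srtsstsrrrr$rrt  (last char: 't')
  sorted[10] = sstsrrrr$rrtsrt  (last char: 't')
  sorted[11] = stsrrrr$rrtsrts  (last char: 's')
  sorted[12] = tsrrrr$rrtsrtss  (last char: 's')
  sorted[13] = tsrtsstsrrrr$rr  (last char: 'r')
  sorted[14] = tsstsrrrr$rrtsr  (last char: 'r')
Last column: rrrrs$rstttssrr
Original string S is at sorted index 5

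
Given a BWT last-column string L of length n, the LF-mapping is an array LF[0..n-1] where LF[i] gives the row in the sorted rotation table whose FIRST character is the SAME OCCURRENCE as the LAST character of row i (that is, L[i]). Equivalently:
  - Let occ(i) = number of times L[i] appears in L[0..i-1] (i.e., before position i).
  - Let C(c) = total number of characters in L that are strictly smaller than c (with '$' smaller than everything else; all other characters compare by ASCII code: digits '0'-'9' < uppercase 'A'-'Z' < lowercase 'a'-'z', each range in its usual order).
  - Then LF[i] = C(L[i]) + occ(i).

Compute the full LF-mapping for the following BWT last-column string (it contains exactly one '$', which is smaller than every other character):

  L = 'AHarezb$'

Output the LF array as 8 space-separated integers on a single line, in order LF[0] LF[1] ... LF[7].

Answer: 1 2 3 6 5 7 4 0

Derivation:
Char counts: '$':1, 'A':1, 'H':1, 'a':1, 'b':1, 'e':1, 'r':1, 'z':1
C (first-col start): C('$')=0, C('A')=1, C('H')=2, C('a')=3, C('b')=4, C('e')=5, C('r')=6, C('z')=7
L[0]='A': occ=0, LF[0]=C('A')+0=1+0=1
L[1]='H': occ=0, LF[1]=C('H')+0=2+0=2
L[2]='a': occ=0, LF[2]=C('a')+0=3+0=3
L[3]='r': occ=0, LF[3]=C('r')+0=6+0=6
L[4]='e': occ=0, LF[4]=C('e')+0=5+0=5
L[5]='z': occ=0, LF[5]=C('z')+0=7+0=7
L[6]='b': occ=0, LF[6]=C('b')+0=4+0=4
L[7]='$': occ=0, LF[7]=C('$')+0=0+0=0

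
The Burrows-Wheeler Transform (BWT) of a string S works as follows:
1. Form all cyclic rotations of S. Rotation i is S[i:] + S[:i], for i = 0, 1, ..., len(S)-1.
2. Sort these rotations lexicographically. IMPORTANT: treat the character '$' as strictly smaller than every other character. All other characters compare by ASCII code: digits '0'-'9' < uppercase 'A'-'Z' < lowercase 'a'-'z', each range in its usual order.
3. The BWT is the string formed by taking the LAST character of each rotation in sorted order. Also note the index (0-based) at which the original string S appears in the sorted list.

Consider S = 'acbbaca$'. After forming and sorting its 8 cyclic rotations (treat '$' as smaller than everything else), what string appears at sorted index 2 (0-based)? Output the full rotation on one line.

All 8 rotations (rotation i = S[i:]+S[:i]):
  rot[0] = acbbaca$
  rot[1] = cbbaca$a
  rot[2] = bbaca$ac
  rot[3] = baca$acb
  rot[4] = aca$acbb
  rot[5] = ca$acbba
  rot[6] = a$acbbac
  rot[7] = $acbbaca
Sorted (with $ < everything):
  sorted[0] = $acbbaca
  sorted[1] = a$acbbac
  sorted[2] = aca$acbb
  sorted[3] = acbbaca$
  sorted[4] = baca$acb
  sorted[5] = bbaca$ac
  sorted[6] = ca$acbba
  sorted[7] = cbbaca$a
sorted[2] = aca$acbb

Answer: aca$acbb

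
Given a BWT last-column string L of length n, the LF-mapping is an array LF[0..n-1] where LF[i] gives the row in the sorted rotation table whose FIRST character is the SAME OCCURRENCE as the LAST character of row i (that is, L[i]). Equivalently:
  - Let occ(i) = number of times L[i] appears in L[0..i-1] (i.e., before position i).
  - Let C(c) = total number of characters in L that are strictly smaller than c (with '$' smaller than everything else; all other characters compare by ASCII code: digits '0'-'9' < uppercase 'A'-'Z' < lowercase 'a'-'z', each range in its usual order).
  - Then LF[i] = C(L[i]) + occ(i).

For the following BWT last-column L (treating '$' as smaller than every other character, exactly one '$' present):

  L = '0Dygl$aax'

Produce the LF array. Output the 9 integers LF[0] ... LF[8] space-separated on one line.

Char counts: '$':1, '0':1, 'D':1, 'a':2, 'g':1, 'l':1, 'x':1, 'y':1
C (first-col start): C('$')=0, C('0')=1, C('D')=2, C('a')=3, C('g')=5, C('l')=6, C('x')=7, C('y')=8
L[0]='0': occ=0, LF[0]=C('0')+0=1+0=1
L[1]='D': occ=0, LF[1]=C('D')+0=2+0=2
L[2]='y': occ=0, LF[2]=C('y')+0=8+0=8
L[3]='g': occ=0, LF[3]=C('g')+0=5+0=5
L[4]='l': occ=0, LF[4]=C('l')+0=6+0=6
L[5]='$': occ=0, LF[5]=C('$')+0=0+0=0
L[6]='a': occ=0, LF[6]=C('a')+0=3+0=3
L[7]='a': occ=1, LF[7]=C('a')+1=3+1=4
L[8]='x': occ=0, LF[8]=C('x')+0=7+0=7

Answer: 1 2 8 5 6 0 3 4 7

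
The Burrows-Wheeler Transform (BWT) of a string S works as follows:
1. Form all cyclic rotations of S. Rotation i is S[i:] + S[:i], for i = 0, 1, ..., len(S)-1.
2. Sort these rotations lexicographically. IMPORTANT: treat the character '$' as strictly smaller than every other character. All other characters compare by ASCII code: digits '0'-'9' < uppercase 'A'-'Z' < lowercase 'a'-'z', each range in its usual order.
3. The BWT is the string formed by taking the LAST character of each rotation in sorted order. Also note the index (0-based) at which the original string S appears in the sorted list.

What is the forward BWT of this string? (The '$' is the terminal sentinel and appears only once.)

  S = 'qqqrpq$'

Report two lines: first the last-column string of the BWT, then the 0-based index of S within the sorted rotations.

Answer: qrp$qqq
3

Derivation:
All 7 rotations (rotation i = S[i:]+S[:i]):
  rot[0] = qqqrpq$
  rot[1] = qqrpq$q
  rot[2] = qrpq$qq
  rot[3] = rpq$qqq
  rot[4] = pq$qqqr
  rot[5] = q$qqqrp
  rot[6] = $qqqrpq
Sorted (with $ < everything):
  sorted[0] = $qqqrpq  (last char: 'q')
  sorted[1] = pq$qqqr  (last char: 'r')
  sorted[2] = q$qqqrp  (last char: 'p')
  sorted[3] = qqqrpq$  (last char: '$')
  sorted[4] = qqrpq$q  (last char: 'q')
  sorted[5] = qrpq$qq  (last char: 'q')
  sorted[6] = rpq$qqq  (last char: 'q')
Last column: qrp$qqq
Original string S is at sorted index 3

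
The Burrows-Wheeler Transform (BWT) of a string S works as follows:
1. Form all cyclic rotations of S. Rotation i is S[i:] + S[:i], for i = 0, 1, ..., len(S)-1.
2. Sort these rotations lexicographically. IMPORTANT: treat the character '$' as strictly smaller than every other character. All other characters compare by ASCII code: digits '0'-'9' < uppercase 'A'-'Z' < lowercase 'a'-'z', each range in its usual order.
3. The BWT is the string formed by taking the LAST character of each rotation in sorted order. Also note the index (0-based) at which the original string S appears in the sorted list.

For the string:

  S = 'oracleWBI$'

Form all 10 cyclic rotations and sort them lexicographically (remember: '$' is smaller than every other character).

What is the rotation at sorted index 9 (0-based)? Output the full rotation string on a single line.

Answer: racleWBI$o

Derivation:
All 10 rotations (rotation i = S[i:]+S[:i]):
  rot[0] = oracleWBI$
  rot[1] = racleWBI$o
  rot[2] = acleWBI$or
  rot[3] = cleWBI$ora
  rot[4] = leWBI$orac
  rot[5] = eWBI$oracl
  rot[6] = WBI$oracle
  rot[7] = BI$oracleW
  rot[8] = I$oracleWB
  rot[9] = $oracleWBI
Sorted (with $ < everything):
  sorted[0] = $oracleWBI
  sorted[1] = BI$oracleW
  sorted[2] = I$oracleWB
  sorted[3] = WBI$oracle
  sorted[4] = acleWBI$or
  sorted[5] = cleWBI$ora
  sorted[6] = eWBI$oracl
  sorted[7] = leWBI$orac
  sorted[8] = oracleWBI$
  sorted[9] = racleWBI$o
sorted[9] = racleWBI$o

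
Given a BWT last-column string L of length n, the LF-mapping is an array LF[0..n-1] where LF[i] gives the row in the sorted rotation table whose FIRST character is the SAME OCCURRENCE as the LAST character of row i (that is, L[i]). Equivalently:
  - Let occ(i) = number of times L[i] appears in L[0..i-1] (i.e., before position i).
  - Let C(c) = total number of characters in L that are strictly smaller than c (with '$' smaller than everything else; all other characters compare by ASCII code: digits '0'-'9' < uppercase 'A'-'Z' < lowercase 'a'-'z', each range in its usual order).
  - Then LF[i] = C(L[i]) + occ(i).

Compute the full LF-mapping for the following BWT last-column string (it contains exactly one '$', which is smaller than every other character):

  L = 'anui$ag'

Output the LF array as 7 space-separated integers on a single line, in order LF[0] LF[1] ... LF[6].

Answer: 1 5 6 4 0 2 3

Derivation:
Char counts: '$':1, 'a':2, 'g':1, 'i':1, 'n':1, 'u':1
C (first-col start): C('$')=0, C('a')=1, C('g')=3, C('i')=4, C('n')=5, C('u')=6
L[0]='a': occ=0, LF[0]=C('a')+0=1+0=1
L[1]='n': occ=0, LF[1]=C('n')+0=5+0=5
L[2]='u': occ=0, LF[2]=C('u')+0=6+0=6
L[3]='i': occ=0, LF[3]=C('i')+0=4+0=4
L[4]='$': occ=0, LF[4]=C('$')+0=0+0=0
L[5]='a': occ=1, LF[5]=C('a')+1=1+1=2
L[6]='g': occ=0, LF[6]=C('g')+0=3+0=3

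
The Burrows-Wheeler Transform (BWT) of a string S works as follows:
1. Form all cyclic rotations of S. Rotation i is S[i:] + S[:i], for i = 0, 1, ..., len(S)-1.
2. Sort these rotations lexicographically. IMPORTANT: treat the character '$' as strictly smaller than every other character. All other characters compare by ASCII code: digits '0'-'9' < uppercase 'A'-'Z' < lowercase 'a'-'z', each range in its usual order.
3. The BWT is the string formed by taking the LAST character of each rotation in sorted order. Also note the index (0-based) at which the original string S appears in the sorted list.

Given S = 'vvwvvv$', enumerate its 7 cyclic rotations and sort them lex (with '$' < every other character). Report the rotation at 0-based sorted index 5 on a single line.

Answer: vwvvv$v

Derivation:
All 7 rotations (rotation i = S[i:]+S[:i]):
  rot[0] = vvwvvv$
  rot[1] = vwvvv$v
  rot[2] = wvvv$vv
  rot[3] = vvv$vvw
  rot[4] = vv$vvwv
  rot[5] = v$vvwvv
  rot[6] = $vvwvvv
Sorted (with $ < everything):
  sorted[0] = $vvwvvv
  sorted[1] = v$vvwvv
  sorted[2] = vv$vvwv
  sorted[3] = vvv$vvw
  sorted[4] = vvwvvv$
  sorted[5] = vwvvv$v
  sorted[6] = wvvv$vv
sorted[5] = vwvvv$v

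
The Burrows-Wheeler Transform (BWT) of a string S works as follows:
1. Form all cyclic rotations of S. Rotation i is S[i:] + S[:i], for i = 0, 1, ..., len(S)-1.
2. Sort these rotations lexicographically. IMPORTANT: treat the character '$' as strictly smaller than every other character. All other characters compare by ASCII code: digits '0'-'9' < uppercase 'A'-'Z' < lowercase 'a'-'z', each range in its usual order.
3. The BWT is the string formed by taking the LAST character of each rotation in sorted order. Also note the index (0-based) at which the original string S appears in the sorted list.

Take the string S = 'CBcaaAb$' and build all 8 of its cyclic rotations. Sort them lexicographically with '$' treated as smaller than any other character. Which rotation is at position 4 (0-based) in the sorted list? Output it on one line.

Answer: aAb$CBca

Derivation:
All 8 rotations (rotation i = S[i:]+S[:i]):
  rot[0] = CBcaaAb$
  rot[1] = BcaaAb$C
  rot[2] = caaAb$CB
  rot[3] = aaAb$CBc
  rot[4] = aAb$CBca
  rot[5] = Ab$CBcaa
  rot[6] = b$CBcaaA
  rot[7] = $CBcaaAb
Sorted (with $ < everything):
  sorted[0] = $CBcaaAb
  sorted[1] = Ab$CBcaa
  sorted[2] = BcaaAb$C
  sorted[3] = CBcaaAb$
  sorted[4] = aAb$CBca
  sorted[5] = aaAb$CBc
  sorted[6] = b$CBcaaA
  sorted[7] = caaAb$CB
sorted[4] = aAb$CBca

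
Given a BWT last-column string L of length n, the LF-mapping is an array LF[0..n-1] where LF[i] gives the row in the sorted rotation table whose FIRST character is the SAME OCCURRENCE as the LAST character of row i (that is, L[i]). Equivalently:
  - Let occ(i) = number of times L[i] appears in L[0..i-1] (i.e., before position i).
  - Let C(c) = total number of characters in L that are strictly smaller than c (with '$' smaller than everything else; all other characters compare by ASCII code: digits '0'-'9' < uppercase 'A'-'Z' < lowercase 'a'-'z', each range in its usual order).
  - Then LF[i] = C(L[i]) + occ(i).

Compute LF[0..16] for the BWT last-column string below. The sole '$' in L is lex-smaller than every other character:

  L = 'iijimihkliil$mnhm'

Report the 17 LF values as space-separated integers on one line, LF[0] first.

Answer: 3 4 9 5 13 6 1 10 11 7 8 12 0 14 16 2 15

Derivation:
Char counts: '$':1, 'h':2, 'i':6, 'j':1, 'k':1, 'l':2, 'm':3, 'n':1
C (first-col start): C('$')=0, C('h')=1, C('i')=3, C('j')=9, C('k')=10, C('l')=11, C('m')=13, C('n')=16
L[0]='i': occ=0, LF[0]=C('i')+0=3+0=3
L[1]='i': occ=1, LF[1]=C('i')+1=3+1=4
L[2]='j': occ=0, LF[2]=C('j')+0=9+0=9
L[3]='i': occ=2, LF[3]=C('i')+2=3+2=5
L[4]='m': occ=0, LF[4]=C('m')+0=13+0=13
L[5]='i': occ=3, LF[5]=C('i')+3=3+3=6
L[6]='h': occ=0, LF[6]=C('h')+0=1+0=1
L[7]='k': occ=0, LF[7]=C('k')+0=10+0=10
L[8]='l': occ=0, LF[8]=C('l')+0=11+0=11
L[9]='i': occ=4, LF[9]=C('i')+4=3+4=7
L[10]='i': occ=5, LF[10]=C('i')+5=3+5=8
L[11]='l': occ=1, LF[11]=C('l')+1=11+1=12
L[12]='$': occ=0, LF[12]=C('$')+0=0+0=0
L[13]='m': occ=1, LF[13]=C('m')+1=13+1=14
L[14]='n': occ=0, LF[14]=C('n')+0=16+0=16
L[15]='h': occ=1, LF[15]=C('h')+1=1+1=2
L[16]='m': occ=2, LF[16]=C('m')+2=13+2=15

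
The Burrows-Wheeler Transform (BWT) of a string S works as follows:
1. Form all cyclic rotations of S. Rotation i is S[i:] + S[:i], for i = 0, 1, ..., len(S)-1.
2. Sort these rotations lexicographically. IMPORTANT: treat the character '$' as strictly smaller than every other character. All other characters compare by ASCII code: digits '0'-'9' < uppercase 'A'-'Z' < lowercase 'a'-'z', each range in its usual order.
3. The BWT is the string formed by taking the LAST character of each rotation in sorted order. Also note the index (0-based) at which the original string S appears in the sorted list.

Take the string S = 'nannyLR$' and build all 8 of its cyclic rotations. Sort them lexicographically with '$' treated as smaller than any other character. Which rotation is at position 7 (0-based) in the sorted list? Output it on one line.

Answer: yLR$nann

Derivation:
All 8 rotations (rotation i = S[i:]+S[:i]):
  rot[0] = nannyLR$
  rot[1] = annyLR$n
  rot[2] = nnyLR$na
  rot[3] = nyLR$nan
  rot[4] = yLR$nann
  rot[5] = LR$nanny
  rot[6] = R$nannyL
  rot[7] = $nannyLR
Sorted (with $ < everything):
  sorted[0] = $nannyLR
  sorted[1] = LR$nanny
  sorted[2] = R$nannyL
  sorted[3] = annyLR$n
  sorted[4] = nannyLR$
  sorted[5] = nnyLR$na
  sorted[6] = nyLR$nan
  sorted[7] = yLR$nann
sorted[7] = yLR$nann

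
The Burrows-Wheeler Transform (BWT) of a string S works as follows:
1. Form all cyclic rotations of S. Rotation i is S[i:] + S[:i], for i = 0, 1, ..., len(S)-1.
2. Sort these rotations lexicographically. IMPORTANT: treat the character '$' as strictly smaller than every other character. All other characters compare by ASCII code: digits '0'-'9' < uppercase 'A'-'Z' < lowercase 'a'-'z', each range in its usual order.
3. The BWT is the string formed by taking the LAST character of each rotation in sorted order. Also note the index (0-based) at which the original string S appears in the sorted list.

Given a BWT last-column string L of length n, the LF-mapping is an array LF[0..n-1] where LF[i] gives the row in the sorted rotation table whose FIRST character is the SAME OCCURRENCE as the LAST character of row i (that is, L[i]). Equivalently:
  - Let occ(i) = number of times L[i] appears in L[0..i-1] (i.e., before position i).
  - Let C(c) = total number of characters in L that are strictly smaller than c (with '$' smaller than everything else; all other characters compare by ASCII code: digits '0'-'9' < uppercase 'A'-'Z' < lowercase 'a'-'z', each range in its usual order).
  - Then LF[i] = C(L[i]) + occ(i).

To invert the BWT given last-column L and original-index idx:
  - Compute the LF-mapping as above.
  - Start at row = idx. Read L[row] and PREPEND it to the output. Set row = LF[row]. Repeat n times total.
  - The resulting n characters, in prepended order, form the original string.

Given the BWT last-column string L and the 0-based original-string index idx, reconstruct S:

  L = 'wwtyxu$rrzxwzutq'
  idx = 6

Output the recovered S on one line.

Answer: utzwqzxwxtruyrw$

Derivation:
LF mapping: 8 9 4 13 11 6 0 2 3 14 12 10 15 7 5 1
Walk LF starting at row 6, prepending L[row]:
  step 1: row=6, L[6]='$', prepend. Next row=LF[6]=0
  step 2: row=0, L[0]='w', prepend. Next row=LF[0]=8
  step 3: row=8, L[8]='r', prepend. Next row=LF[8]=3
  step 4: row=3, L[3]='y', prepend. Next row=LF[3]=13
  step 5: row=13, L[13]='u', prepend. Next row=LF[13]=7
  step 6: row=7, L[7]='r', prepend. Next row=LF[7]=2
  step 7: row=2, L[2]='t', prepend. Next row=LF[2]=4
  step 8: row=4, L[4]='x', prepend. Next row=LF[4]=11
  step 9: row=11, L[11]='w', prepend. Next row=LF[11]=10
  step 10: row=10, L[10]='x', prepend. Next row=LF[10]=12
  step 11: row=12, L[12]='z', prepend. Next row=LF[12]=15
  step 12: row=15, L[15]='q', prepend. Next row=LF[15]=1
  step 13: row=1, L[1]='w', prepend. Next row=LF[1]=9
  step 14: row=9, L[9]='z', prepend. Next row=LF[9]=14
  step 15: row=14, L[14]='t', prepend. Next row=LF[14]=5
  step 16: row=5, L[5]='u', prepend. Next row=LF[5]=6
Reversed output: utzwqzxwxtruyrw$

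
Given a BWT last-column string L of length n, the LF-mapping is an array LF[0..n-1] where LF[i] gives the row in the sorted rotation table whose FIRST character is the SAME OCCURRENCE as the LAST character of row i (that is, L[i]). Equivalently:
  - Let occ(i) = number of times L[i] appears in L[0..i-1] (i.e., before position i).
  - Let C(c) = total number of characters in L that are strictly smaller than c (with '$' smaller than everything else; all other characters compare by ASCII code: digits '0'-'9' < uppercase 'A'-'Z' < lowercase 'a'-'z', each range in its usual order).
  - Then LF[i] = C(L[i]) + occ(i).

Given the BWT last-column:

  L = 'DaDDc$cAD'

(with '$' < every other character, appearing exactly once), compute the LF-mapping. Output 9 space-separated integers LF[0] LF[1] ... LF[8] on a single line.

Answer: 2 6 3 4 7 0 8 1 5

Derivation:
Char counts: '$':1, 'A':1, 'D':4, 'a':1, 'c':2
C (first-col start): C('$')=0, C('A')=1, C('D')=2, C('a')=6, C('c')=7
L[0]='D': occ=0, LF[0]=C('D')+0=2+0=2
L[1]='a': occ=0, LF[1]=C('a')+0=6+0=6
L[2]='D': occ=1, LF[2]=C('D')+1=2+1=3
L[3]='D': occ=2, LF[3]=C('D')+2=2+2=4
L[4]='c': occ=0, LF[4]=C('c')+0=7+0=7
L[5]='$': occ=0, LF[5]=C('$')+0=0+0=0
L[6]='c': occ=1, LF[6]=C('c')+1=7+1=8
L[7]='A': occ=0, LF[7]=C('A')+0=1+0=1
L[8]='D': occ=3, LF[8]=C('D')+3=2+3=5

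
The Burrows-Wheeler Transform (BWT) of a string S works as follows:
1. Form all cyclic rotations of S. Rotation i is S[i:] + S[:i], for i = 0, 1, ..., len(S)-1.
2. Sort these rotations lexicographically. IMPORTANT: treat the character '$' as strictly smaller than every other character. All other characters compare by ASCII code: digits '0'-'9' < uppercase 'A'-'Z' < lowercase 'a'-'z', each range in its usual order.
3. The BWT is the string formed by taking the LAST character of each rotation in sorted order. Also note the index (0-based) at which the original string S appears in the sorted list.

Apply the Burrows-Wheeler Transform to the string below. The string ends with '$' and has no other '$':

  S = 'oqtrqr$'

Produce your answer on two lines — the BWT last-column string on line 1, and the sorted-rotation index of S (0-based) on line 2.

All 7 rotations (rotation i = S[i:]+S[:i]):
  rot[0] = oqtrqr$
  rot[1] = qtrqr$o
  rot[2] = trqr$oq
  rot[3] = rqr$oqt
  rot[4] = qr$oqtr
  rot[5] = r$oqtrq
  rot[6] = $oqtrqr
Sorted (with $ < everything):
  sorted[0] = $oqtrqr  (last char: 'r')
  sorted[1] = oqtrqr$  (last char: '$')
  sorted[2] = qr$oqtr  (last char: 'r')
  sorted[3] = qtrqr$o  (last char: 'o')
  sorted[4] = r$oqtrq  (last char: 'q')
  sorted[5] = rqr$oqt  (last char: 't')
  sorted[6] = trqr$oq  (last char: 'q')
Last column: r$roqtq
Original string S is at sorted index 1

Answer: r$roqtq
1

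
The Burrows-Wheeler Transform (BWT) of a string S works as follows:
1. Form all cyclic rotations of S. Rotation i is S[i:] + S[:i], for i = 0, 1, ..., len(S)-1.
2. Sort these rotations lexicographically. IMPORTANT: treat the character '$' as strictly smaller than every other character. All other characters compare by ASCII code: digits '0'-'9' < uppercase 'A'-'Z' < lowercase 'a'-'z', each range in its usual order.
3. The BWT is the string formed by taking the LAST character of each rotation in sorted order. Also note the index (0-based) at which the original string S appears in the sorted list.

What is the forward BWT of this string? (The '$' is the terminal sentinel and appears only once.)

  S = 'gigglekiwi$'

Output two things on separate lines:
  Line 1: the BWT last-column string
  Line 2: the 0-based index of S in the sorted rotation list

Answer: ili$gwgkegi
3

Derivation:
All 11 rotations (rotation i = S[i:]+S[:i]):
  rot[0] = gigglekiwi$
  rot[1] = igglekiwi$g
  rot[2] = gglekiwi$gi
  rot[3] = glekiwi$gig
  rot[4] = lekiwi$gigg
  rot[5] = ekiwi$giggl
  rot[6] = kiwi$giggle
  rot[7] = iwi$gigglek
  rot[8] = wi$giggleki
  rot[9] = i$gigglekiw
  rot[10] = $gigglekiwi
Sorted (with $ < everything):
  sorted[0] = $gigglekiwi  (last char: 'i')
  sorted[1] = ekiwi$giggl  (last char: 'l')
  sorted[2] = gglekiwi$gi  (last char: 'i')
  sorted[3] = gigglekiwi$  (last char: '$')
  sorted[4] = glekiwi$gig  (last char: 'g')
  sorted[5] = i$gigglekiw  (last char: 'w')
  sorted[6] = igglekiwi$g  (last char: 'g')
  sorted[7] = iwi$gigglek  (last char: 'k')
  sorted[8] = kiwi$giggle  (last char: 'e')
  sorted[9] = lekiwi$gigg  (last char: 'g')
  sorted[10] = wi$giggleki  (last char: 'i')
Last column: ili$gwgkegi
Original string S is at sorted index 3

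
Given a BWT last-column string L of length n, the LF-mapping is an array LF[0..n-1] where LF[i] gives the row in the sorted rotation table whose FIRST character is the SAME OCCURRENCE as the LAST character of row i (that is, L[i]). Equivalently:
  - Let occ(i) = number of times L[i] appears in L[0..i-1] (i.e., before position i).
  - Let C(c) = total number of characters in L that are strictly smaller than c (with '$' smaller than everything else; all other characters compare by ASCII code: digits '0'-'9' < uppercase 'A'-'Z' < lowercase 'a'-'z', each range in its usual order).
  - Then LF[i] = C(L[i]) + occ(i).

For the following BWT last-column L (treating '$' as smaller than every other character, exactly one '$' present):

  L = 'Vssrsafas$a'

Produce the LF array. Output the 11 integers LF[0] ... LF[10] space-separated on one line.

Char counts: '$':1, 'V':1, 'a':3, 'f':1, 'r':1, 's':4
C (first-col start): C('$')=0, C('V')=1, C('a')=2, C('f')=5, C('r')=6, C('s')=7
L[0]='V': occ=0, LF[0]=C('V')+0=1+0=1
L[1]='s': occ=0, LF[1]=C('s')+0=7+0=7
L[2]='s': occ=1, LF[2]=C('s')+1=7+1=8
L[3]='r': occ=0, LF[3]=C('r')+0=6+0=6
L[4]='s': occ=2, LF[4]=C('s')+2=7+2=9
L[5]='a': occ=0, LF[5]=C('a')+0=2+0=2
L[6]='f': occ=0, LF[6]=C('f')+0=5+0=5
L[7]='a': occ=1, LF[7]=C('a')+1=2+1=3
L[8]='s': occ=3, LF[8]=C('s')+3=7+3=10
L[9]='$': occ=0, LF[9]=C('$')+0=0+0=0
L[10]='a': occ=2, LF[10]=C('a')+2=2+2=4

Answer: 1 7 8 6 9 2 5 3 10 0 4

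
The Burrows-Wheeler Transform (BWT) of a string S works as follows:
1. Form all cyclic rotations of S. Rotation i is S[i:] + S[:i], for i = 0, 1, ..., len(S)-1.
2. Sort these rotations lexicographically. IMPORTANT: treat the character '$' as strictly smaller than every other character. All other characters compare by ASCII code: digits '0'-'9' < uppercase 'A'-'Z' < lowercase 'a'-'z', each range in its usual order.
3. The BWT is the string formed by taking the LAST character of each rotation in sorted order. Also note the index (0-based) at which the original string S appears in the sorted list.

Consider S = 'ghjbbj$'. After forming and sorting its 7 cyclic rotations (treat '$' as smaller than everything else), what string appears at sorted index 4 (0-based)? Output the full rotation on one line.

Answer: hjbbj$g

Derivation:
All 7 rotations (rotation i = S[i:]+S[:i]):
  rot[0] = ghjbbj$
  rot[1] = hjbbj$g
  rot[2] = jbbj$gh
  rot[3] = bbj$ghj
  rot[4] = bj$ghjb
  rot[5] = j$ghjbb
  rot[6] = $ghjbbj
Sorted (with $ < everything):
  sorted[0] = $ghjbbj
  sorted[1] = bbj$ghj
  sorted[2] = bj$ghjb
  sorted[3] = ghjbbj$
  sorted[4] = hjbbj$g
  sorted[5] = j$ghjbb
  sorted[6] = jbbj$gh
sorted[4] = hjbbj$g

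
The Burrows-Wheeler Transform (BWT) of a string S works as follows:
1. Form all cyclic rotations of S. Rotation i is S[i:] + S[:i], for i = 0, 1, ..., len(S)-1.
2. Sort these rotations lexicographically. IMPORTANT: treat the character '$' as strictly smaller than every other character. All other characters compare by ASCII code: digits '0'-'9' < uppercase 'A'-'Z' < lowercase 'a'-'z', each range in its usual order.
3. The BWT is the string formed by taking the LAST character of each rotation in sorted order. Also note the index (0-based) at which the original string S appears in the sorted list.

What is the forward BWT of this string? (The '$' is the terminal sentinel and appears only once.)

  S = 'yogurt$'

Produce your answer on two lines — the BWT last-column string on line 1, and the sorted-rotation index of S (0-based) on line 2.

Answer: toyurg$
6

Derivation:
All 7 rotations (rotation i = S[i:]+S[:i]):
  rot[0] = yogurt$
  rot[1] = ogurt$y
  rot[2] = gurt$yo
  rot[3] = urt$yog
  rot[4] = rt$yogu
  rot[5] = t$yogur
  rot[6] = $yogurt
Sorted (with $ < everything):
  sorted[0] = $yogurt  (last char: 't')
  sorted[1] = gurt$yo  (last char: 'o')
  sorted[2] = ogurt$y  (last char: 'y')
  sorted[3] = rt$yogu  (last char: 'u')
  sorted[4] = t$yogur  (last char: 'r')
  sorted[5] = urt$yog  (last char: 'g')
  sorted[6] = yogurt$  (last char: '$')
Last column: toyurg$
Original string S is at sorted index 6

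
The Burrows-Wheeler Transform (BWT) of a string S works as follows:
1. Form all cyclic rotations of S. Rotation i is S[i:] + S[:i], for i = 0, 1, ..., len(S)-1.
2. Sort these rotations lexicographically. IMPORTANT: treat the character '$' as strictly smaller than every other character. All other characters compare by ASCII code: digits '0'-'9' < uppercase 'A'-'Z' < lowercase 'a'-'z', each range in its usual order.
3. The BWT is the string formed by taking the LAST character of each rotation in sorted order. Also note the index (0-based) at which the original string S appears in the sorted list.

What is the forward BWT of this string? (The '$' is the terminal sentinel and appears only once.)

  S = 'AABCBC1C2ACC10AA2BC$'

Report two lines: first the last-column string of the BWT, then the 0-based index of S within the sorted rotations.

Answer: C1CCCAA0$A22CABCB1BA
8

Derivation:
All 20 rotations (rotation i = S[i:]+S[:i]):
  rot[0] = AABCBC1C2ACC10AA2BC$
  rot[1] = ABCBC1C2ACC10AA2BC$A
  rot[2] = BCBC1C2ACC10AA2BC$AA
  rot[3] = CBC1C2ACC10AA2BC$AAB
  rot[4] = BC1C2ACC10AA2BC$AABC
  rot[5] = C1C2ACC10AA2BC$AABCB
  rot[6] = 1C2ACC10AA2BC$AABCBC
  rot[7] = C2ACC10AA2BC$AABCBC1
  rot[8] = 2ACC10AA2BC$AABCBC1C
  rot[9] = ACC10AA2BC$AABCBC1C2
  rot[10] = CC10AA2BC$AABCBC1C2A
  rot[11] = C10AA2BC$AABCBC1C2AC
  rot[12] = 10AA2BC$AABCBC1C2ACC
  rot[13] = 0AA2BC$AABCBC1C2ACC1
  rot[14] = AA2BC$AABCBC1C2ACC10
  rot[15] = A2BC$AABCBC1C2ACC10A
  rot[16] = 2BC$AABCBC1C2ACC10AA
  rot[17] = BC$AABCBC1C2ACC10AA2
  rot[18] = C$AABCBC1C2ACC10AA2B
  rot[19] = $AABCBC1C2ACC10AA2BC
Sorted (with $ < everything):
  sorted[0] = $AABCBC1C2ACC10AA2BC  (last char: 'C')
  sorted[1] = 0AA2BC$AABCBC1C2ACC1  (last char: '1')
  sorted[2] = 10AA2BC$AABCBC1C2ACC  (last char: 'C')
  sorted[3] = 1C2ACC10AA2BC$AABCBC  (last char: 'C')
  sorted[4] = 2ACC10AA2BC$AABCBC1C  (last char: 'C')
  sorted[5] = 2BC$AABCBC1C2ACC10AA  (last char: 'A')
  sorted[6] = A2BC$AABCBC1C2ACC10A  (last char: 'A')
  sorted[7] = AA2BC$AABCBC1C2ACC10  (last char: '0')
  sorted[8] = AABCBC1C2ACC10AA2BC$  (last char: '$')
  sorted[9] = ABCBC1C2ACC10AA2BC$A  (last char: 'A')
  sorted[10] = ACC10AA2BC$AABCBC1C2  (last char: '2')
  sorted[11] = BC$AABCBC1C2ACC10AA2  (last char: '2')
  sorted[12] = BC1C2ACC10AA2BC$AABC  (last char: 'C')
  sorted[13] = BCBC1C2ACC10AA2BC$AA  (last char: 'A')
  sorted[14] = C$AABCBC1C2ACC10AA2B  (last char: 'B')
  sorted[15] = C10AA2BC$AABCBC1C2AC  (last char: 'C')
  sorted[16] = C1C2ACC10AA2BC$AABCB  (last char: 'B')
  sorted[17] = C2ACC10AA2BC$AABCBC1  (last char: '1')
  sorted[18] = CBC1C2ACC10AA2BC$AAB  (last char: 'B')
  sorted[19] = CC10AA2BC$AABCBC1C2A  (last char: 'A')
Last column: C1CCCAA0$A22CABCB1BA
Original string S is at sorted index 8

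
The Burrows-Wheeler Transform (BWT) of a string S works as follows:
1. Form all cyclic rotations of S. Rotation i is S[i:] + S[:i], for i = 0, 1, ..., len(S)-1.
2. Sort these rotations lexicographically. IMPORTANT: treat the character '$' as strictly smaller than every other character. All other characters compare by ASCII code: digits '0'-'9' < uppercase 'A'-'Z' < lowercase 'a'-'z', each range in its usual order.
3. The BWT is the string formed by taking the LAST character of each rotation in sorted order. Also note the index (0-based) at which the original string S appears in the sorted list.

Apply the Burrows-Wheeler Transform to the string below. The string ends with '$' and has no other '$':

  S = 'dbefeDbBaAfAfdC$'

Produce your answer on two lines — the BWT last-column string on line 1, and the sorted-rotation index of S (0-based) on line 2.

All 16 rotations (rotation i = S[i:]+S[:i]):
  rot[0] = dbefeDbBaAfAfdC$
  rot[1] = befeDbBaAfAfdC$d
  rot[2] = efeDbBaAfAfdC$db
  rot[3] = feDbBaAfAfdC$dbe
  rot[4] = eDbBaAfAfdC$dbef
  rot[5] = DbBaAfAfdC$dbefe
  rot[6] = bBaAfAfdC$dbefeD
  rot[7] = BaAfAfdC$dbefeDb
  rot[8] = aAfAfdC$dbefeDbB
  rot[9] = AfAfdC$dbefeDbBa
  rot[10] = fAfdC$dbefeDbBaA
  rot[11] = AfdC$dbefeDbBaAf
  rot[12] = fdC$dbefeDbBaAfA
  rot[13] = dC$dbefeDbBaAfAf
  rot[14] = C$dbefeDbBaAfAfd
  rot[15] = $dbefeDbBaAfAfdC
Sorted (with $ < everything):
  sorted[0] = $dbefeDbBaAfAfdC  (last char: 'C')
  sorted[1] = AfAfdC$dbefeDbBa  (last char: 'a')
  sorted[2] = AfdC$dbefeDbBaAf  (last char: 'f')
  sorted[3] = BaAfAfdC$dbefeDb  (last char: 'b')
  sorted[4] = C$dbefeDbBaAfAfd  (last char: 'd')
  sorted[5] = DbBaAfAfdC$dbefe  (last char: 'e')
  sorted[6] = aAfAfdC$dbefeDbB  (last char: 'B')
  sorted[7] = bBaAfAfdC$dbefeD  (last char: 'D')
  sorted[8] = befeDbBaAfAfdC$d  (last char: 'd')
  sorted[9] = dC$dbefeDbBaAfAf  (last char: 'f')
  sorted[10] = dbefeDbBaAfAfdC$  (last char: '$')
  sorted[11] = eDbBaAfAfdC$dbef  (last char: 'f')
  sorted[12] = efeDbBaAfAfdC$db  (last char: 'b')
  sorted[13] = fAfdC$dbefeDbBaA  (last char: 'A')
  sorted[14] = fdC$dbefeDbBaAfA  (last char: 'A')
  sorted[15] = feDbBaAfAfdC$dbe  (last char: 'e')
Last column: CafbdeBDdf$fbAAe
Original string S is at sorted index 10

Answer: CafbdeBDdf$fbAAe
10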